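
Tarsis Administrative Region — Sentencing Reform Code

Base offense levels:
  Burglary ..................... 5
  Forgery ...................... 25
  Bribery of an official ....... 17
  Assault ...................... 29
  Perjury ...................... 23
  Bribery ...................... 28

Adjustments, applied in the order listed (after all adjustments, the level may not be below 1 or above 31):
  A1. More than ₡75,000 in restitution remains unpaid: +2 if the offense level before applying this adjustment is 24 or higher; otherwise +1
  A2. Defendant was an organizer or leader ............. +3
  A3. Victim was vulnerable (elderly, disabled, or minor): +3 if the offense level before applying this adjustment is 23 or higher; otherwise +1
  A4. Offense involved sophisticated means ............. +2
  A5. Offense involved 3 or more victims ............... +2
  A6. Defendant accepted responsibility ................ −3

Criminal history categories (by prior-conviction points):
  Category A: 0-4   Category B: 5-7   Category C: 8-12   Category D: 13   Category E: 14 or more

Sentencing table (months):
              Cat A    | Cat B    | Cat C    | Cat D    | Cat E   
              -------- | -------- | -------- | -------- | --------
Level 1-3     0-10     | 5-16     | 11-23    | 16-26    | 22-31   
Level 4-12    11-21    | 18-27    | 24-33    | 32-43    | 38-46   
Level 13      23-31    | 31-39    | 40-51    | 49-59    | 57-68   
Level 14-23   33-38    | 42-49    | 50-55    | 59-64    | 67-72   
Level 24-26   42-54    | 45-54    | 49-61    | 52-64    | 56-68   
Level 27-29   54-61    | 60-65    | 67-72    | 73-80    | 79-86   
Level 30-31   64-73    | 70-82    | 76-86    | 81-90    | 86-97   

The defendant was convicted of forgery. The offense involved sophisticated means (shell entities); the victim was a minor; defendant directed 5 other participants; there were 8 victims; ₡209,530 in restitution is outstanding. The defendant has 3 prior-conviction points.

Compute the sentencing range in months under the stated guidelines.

Base offense level for forgery: 25.
A1 applies (level before this adjustment is 25 ≥ 24, so +2): 25 + 2 = 27.
A2 applies: 27 + 3 = 30.
A3 applies (level before this adjustment is 30 ≥ 23, so +3): 30 + 3 = 33.
A4 applies: 33 + 2 = 35.
A5 applies: 35 + 2 = 37.
Level 37 exceeds the maximum of 31; capped at 31.
Final offense level: 31.
Criminal history: 3 prior points → Category A (0-4).
Level 31 falls in the 30-31 band.
Grid: Level 30-31 × Category A = 64-73 months.

64-73 months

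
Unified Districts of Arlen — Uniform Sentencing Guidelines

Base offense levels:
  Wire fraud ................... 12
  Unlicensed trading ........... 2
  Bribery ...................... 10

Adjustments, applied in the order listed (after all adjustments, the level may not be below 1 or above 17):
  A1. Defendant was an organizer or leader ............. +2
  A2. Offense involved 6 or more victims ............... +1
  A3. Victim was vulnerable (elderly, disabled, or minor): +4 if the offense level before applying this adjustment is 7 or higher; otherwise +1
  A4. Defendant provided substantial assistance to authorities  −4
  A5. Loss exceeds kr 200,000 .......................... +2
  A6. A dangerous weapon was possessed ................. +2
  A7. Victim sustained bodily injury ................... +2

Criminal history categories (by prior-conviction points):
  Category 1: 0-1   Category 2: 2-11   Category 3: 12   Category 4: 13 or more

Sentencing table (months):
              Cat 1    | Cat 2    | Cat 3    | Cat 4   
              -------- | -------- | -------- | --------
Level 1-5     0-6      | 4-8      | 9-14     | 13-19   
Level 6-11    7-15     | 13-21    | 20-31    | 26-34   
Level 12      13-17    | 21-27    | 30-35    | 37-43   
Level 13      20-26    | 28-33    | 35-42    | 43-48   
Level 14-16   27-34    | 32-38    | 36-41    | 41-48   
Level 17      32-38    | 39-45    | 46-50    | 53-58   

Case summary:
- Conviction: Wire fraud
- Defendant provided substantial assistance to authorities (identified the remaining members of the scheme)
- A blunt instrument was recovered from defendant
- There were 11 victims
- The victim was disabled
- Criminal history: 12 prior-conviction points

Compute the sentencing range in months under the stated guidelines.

36-41 months

Base offense level for wire fraud: 12.
A1 does not apply.
A2 applies: 12 + 1 = 13.
A3 applies (level before this adjustment is 13 ≥ 7, so +4): 13 + 4 = 17.
A4 applies: 17 − 4 = 13.
A6 applies: 13 + 2 = 15.
Final offense level: 15.
Criminal history: 12 prior points → Category 3 (12).
Level 15 falls in the 14-16 band.
Grid: Level 14-16 × Category 3 = 36-41 months.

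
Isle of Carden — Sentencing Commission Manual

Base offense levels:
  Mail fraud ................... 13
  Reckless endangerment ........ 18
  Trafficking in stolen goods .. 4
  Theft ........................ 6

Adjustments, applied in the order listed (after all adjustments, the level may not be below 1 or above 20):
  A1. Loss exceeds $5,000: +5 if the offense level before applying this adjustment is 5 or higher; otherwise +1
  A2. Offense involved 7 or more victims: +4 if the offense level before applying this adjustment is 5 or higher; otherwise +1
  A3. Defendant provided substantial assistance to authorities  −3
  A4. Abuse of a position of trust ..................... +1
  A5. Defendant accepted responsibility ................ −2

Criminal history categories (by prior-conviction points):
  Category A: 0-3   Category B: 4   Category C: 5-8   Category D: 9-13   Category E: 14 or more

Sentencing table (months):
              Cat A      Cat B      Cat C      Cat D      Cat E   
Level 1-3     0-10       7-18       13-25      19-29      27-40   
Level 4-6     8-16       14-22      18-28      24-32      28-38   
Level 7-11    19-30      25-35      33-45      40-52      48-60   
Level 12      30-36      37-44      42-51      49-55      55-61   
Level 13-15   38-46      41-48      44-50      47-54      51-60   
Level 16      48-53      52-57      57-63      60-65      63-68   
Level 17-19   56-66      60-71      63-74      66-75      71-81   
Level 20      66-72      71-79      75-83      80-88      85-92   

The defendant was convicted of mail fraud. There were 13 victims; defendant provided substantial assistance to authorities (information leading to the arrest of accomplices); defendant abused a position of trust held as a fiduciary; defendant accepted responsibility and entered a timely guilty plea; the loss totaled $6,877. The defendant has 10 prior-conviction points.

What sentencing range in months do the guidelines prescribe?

Base offense level for mail fraud: 13.
A1 applies (level before this adjustment is 13 ≥ 5, so +5): 13 + 5 = 18.
A2 applies (level before this adjustment is 18 ≥ 5, so +4): 18 + 4 = 22.
A3 applies: 22 − 3 = 19.
A4 applies: 19 + 1 = 20.
A5 applies: 20 − 2 = 18.
Final offense level: 18.
Criminal history: 10 prior points → Category D (9-13).
Level 18 falls in the 17-19 band.
Grid: Level 17-19 × Category D = 66-75 months.

66-75 months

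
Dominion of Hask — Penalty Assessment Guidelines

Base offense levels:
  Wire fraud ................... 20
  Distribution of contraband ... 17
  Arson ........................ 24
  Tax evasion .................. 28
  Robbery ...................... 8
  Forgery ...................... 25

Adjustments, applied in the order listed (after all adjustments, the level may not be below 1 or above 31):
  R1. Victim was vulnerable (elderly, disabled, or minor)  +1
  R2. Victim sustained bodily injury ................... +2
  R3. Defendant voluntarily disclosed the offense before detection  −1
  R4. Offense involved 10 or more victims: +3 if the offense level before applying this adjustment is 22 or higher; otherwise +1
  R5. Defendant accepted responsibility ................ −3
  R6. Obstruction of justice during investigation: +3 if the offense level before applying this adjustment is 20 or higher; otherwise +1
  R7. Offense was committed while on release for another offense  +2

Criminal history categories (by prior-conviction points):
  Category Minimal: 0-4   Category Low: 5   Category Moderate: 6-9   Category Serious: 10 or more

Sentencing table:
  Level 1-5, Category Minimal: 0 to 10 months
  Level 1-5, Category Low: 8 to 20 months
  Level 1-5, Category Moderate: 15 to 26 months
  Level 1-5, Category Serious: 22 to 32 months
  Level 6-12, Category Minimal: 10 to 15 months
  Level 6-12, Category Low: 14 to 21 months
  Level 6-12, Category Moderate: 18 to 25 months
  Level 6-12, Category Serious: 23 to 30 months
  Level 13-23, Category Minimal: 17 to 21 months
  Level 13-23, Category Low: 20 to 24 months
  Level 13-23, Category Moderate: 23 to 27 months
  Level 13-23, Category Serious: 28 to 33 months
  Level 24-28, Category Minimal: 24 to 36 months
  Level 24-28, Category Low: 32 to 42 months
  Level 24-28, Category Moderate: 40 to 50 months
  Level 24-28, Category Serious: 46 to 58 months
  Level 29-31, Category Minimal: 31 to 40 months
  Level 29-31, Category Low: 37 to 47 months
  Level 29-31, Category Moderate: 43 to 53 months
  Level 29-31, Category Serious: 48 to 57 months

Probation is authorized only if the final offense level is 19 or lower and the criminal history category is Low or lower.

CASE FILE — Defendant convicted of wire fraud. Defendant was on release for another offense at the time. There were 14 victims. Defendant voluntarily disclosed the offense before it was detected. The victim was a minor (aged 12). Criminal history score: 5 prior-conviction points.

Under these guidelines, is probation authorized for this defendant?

Base offense level for wire fraud: 20.
R1 applies: 20 + 1 = 21.
R2 does not apply.
R3 applies: 21 − 1 = 20.
R4 applies (level before this adjustment is 20 < 22, so +1): 20 + 1 = 21.
R6 does not apply.
R7 applies: 21 + 2 = 23.
Final offense level: 23.
Criminal history: 5 prior points → Category Low (5).
Level 23 falls in the 13-23 band.
Grid: Level 13-23 × Category Low = 20-24 months.
Probation check: level 23 > 19 and category Low ≤ Low → not eligible.

No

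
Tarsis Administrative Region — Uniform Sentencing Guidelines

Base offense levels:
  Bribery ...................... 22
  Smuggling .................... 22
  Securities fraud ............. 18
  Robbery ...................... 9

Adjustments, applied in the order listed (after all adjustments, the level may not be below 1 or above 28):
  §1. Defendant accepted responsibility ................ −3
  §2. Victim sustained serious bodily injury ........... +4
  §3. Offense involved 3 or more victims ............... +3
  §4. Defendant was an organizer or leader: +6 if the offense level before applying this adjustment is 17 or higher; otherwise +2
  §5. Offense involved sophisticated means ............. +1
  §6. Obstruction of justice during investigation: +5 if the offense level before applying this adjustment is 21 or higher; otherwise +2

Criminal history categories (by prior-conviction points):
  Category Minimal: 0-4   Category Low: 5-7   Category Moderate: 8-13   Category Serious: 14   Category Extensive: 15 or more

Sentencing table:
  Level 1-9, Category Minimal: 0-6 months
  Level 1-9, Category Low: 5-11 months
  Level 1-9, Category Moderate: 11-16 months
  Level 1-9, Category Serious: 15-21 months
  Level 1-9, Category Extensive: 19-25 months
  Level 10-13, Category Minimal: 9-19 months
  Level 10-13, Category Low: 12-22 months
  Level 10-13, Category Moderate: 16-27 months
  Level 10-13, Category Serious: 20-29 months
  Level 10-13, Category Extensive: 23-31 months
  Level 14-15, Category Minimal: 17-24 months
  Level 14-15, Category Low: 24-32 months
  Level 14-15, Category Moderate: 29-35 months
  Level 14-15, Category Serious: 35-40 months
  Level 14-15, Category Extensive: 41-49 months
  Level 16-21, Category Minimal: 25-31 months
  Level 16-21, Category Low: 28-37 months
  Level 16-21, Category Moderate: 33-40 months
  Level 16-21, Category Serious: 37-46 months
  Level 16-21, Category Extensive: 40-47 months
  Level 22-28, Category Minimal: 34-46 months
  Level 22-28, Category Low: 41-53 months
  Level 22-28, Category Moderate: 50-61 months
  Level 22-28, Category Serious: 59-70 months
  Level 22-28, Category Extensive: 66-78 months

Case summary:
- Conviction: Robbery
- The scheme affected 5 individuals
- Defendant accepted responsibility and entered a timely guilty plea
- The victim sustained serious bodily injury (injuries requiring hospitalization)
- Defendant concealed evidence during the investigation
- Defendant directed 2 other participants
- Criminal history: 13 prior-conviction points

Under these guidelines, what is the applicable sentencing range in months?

Base offense level for robbery: 9.
§1 applies: 9 − 3 = 6.
§2 applies: 6 + 4 = 10.
§3 applies: 10 + 3 = 13.
§4 applies (level before this adjustment is 13 < 17, so +2): 13 + 2 = 15.
§5 does not apply.
§6 applies (level before this adjustment is 15 < 21, so +2): 15 + 2 = 17.
Final offense level: 17.
Criminal history: 13 prior points → Category Moderate (8-13).
Level 17 falls in the 16-21 band.
Grid: Level 16-21 × Category Moderate = 33-40 months.

33-40 months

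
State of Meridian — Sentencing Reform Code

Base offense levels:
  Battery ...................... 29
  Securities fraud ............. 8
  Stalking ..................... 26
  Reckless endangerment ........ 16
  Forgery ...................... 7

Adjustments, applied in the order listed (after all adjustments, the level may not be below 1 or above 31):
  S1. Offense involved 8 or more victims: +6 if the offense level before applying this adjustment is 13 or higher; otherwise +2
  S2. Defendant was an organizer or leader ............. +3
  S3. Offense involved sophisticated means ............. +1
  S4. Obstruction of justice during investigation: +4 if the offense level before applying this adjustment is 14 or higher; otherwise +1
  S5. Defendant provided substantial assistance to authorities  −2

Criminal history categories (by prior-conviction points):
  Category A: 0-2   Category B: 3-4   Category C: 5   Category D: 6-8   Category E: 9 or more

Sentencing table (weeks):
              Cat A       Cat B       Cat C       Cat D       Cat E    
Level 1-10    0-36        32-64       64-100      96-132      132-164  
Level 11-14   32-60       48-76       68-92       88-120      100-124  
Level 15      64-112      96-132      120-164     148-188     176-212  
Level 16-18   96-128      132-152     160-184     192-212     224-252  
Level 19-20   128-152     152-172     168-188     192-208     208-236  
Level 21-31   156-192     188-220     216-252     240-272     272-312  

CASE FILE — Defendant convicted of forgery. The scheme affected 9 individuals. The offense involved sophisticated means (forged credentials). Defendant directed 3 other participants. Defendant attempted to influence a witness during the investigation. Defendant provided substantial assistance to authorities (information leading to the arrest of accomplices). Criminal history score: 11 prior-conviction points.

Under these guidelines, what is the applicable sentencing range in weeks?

Base offense level for forgery: 7.
S1 applies (level before this adjustment is 7 < 13, so +2): 7 + 2 = 9.
S2 applies: 9 + 3 = 12.
S3 applies: 12 + 1 = 13.
S4 applies (level before this adjustment is 13 < 14, so +1): 13 + 1 = 14.
S5 applies: 14 − 2 = 12.
Final offense level: 12.
Criminal history: 11 prior points → Category E (9+).
Level 12 falls in the 11-14 band.
Grid: Level 11-14 × Category E = 100-124 weeks.

100-124 weeks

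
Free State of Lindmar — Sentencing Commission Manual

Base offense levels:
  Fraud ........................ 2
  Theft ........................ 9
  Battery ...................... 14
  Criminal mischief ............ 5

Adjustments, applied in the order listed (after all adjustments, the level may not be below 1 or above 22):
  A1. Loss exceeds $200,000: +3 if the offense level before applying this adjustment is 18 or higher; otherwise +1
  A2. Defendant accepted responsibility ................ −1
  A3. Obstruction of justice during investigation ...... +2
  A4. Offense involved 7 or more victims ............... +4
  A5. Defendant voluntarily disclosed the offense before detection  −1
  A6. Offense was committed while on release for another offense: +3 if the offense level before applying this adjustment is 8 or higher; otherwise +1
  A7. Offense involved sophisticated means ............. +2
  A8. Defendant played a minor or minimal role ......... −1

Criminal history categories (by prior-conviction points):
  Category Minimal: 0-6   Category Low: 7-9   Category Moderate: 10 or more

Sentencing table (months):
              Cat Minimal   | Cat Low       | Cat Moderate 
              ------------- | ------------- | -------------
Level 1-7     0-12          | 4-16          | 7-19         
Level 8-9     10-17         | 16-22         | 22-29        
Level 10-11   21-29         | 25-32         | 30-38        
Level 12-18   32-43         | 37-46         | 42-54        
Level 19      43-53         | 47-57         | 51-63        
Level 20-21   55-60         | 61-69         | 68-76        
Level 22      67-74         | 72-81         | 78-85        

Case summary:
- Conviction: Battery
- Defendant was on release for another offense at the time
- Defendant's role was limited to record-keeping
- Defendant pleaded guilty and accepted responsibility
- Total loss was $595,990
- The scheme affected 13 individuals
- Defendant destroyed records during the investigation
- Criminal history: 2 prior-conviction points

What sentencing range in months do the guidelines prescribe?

Base offense level for battery: 14.
A1 applies (level before this adjustment is 14 < 18, so +1): 14 + 1 = 15.
A2 applies: 15 − 1 = 14.
A3 applies: 14 + 2 = 16.
A4 applies: 16 + 4 = 20.
A5 does not apply.
A6 applies (level before this adjustment is 20 ≥ 8, so +3): 20 + 3 = 23.
A8 applies: 23 − 1 = 22.
Final offense level: 22.
Criminal history: 2 prior points → Category Minimal (0-6).
Level 22 falls in the 22 band.
Grid: Level 22 × Category Minimal = 67-74 months.

67-74 months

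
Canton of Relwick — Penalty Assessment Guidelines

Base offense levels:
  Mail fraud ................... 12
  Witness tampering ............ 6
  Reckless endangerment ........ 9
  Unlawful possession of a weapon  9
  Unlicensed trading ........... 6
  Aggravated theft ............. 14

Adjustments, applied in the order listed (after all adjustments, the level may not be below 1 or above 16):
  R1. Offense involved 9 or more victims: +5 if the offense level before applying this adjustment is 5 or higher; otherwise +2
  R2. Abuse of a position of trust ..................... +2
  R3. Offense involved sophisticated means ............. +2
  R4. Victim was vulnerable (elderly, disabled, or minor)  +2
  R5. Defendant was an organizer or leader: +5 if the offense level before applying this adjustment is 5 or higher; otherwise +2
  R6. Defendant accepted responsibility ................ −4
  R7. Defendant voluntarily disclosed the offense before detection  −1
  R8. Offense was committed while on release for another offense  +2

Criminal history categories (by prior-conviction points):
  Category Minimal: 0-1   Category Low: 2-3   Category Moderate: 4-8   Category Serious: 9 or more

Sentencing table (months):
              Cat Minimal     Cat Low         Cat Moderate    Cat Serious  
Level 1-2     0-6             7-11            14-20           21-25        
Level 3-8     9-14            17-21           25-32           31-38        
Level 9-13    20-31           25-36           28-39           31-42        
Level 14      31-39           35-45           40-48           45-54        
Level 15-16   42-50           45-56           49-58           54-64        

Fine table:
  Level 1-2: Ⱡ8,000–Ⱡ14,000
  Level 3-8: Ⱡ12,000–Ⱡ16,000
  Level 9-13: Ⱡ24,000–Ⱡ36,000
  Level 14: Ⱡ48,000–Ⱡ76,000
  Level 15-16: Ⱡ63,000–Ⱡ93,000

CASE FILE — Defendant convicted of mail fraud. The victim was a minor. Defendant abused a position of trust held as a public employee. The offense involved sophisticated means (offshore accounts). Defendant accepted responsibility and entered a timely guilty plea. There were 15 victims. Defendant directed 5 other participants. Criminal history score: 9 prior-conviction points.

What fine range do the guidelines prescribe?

Ⱡ63,000–Ⱡ93,000

Base offense level for mail fraud: 12.
R1 applies (level before this adjustment is 12 ≥ 5, so +5): 12 + 5 = 17.
R2 applies: 17 + 2 = 19.
R3 applies: 19 + 2 = 21.
R4 applies: 21 + 2 = 23.
R5 applies (level before this adjustment is 23 ≥ 5, so +5): 23 + 5 = 28.
R6 applies: 28 − 4 = 24.
Level 24 exceeds the maximum of 16; capped at 16.
Final offense level: 16.
Level 16 falls in the 15-16 band.
Fine table: Level 15-16 → Ⱡ63,000–Ⱡ93,000.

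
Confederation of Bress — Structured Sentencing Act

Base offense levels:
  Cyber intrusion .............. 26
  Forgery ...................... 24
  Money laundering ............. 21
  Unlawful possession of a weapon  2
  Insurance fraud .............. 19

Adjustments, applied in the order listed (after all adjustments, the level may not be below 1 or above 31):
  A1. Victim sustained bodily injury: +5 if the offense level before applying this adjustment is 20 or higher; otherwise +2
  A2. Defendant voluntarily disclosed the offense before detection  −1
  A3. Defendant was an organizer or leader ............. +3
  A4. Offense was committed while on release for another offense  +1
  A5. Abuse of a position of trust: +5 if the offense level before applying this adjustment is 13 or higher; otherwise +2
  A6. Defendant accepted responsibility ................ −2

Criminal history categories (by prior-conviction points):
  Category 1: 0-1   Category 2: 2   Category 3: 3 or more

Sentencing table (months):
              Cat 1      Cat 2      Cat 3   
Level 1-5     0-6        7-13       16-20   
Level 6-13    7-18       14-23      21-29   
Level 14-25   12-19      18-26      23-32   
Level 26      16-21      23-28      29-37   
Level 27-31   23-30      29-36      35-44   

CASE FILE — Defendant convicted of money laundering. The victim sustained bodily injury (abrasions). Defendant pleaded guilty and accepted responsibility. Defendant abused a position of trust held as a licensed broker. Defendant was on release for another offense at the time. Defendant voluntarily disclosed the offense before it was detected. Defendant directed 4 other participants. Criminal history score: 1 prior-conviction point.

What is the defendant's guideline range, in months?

23-30 months

Base offense level for money laundering: 21.
A1 applies (level before this adjustment is 21 ≥ 20, so +5): 21 + 5 = 26.
A2 applies: 26 − 1 = 25.
A3 applies: 25 + 3 = 28.
A4 applies: 28 + 1 = 29.
A5 applies (level before this adjustment is 29 ≥ 13, so +5): 29 + 5 = 34.
A6 applies: 34 − 2 = 32.
Level 32 exceeds the maximum of 31; capped at 31.
Final offense level: 31.
Criminal history: 1 prior point → Category 1 (0-1).
Level 31 falls in the 27-31 band.
Grid: Level 27-31 × Category 1 = 23-30 months.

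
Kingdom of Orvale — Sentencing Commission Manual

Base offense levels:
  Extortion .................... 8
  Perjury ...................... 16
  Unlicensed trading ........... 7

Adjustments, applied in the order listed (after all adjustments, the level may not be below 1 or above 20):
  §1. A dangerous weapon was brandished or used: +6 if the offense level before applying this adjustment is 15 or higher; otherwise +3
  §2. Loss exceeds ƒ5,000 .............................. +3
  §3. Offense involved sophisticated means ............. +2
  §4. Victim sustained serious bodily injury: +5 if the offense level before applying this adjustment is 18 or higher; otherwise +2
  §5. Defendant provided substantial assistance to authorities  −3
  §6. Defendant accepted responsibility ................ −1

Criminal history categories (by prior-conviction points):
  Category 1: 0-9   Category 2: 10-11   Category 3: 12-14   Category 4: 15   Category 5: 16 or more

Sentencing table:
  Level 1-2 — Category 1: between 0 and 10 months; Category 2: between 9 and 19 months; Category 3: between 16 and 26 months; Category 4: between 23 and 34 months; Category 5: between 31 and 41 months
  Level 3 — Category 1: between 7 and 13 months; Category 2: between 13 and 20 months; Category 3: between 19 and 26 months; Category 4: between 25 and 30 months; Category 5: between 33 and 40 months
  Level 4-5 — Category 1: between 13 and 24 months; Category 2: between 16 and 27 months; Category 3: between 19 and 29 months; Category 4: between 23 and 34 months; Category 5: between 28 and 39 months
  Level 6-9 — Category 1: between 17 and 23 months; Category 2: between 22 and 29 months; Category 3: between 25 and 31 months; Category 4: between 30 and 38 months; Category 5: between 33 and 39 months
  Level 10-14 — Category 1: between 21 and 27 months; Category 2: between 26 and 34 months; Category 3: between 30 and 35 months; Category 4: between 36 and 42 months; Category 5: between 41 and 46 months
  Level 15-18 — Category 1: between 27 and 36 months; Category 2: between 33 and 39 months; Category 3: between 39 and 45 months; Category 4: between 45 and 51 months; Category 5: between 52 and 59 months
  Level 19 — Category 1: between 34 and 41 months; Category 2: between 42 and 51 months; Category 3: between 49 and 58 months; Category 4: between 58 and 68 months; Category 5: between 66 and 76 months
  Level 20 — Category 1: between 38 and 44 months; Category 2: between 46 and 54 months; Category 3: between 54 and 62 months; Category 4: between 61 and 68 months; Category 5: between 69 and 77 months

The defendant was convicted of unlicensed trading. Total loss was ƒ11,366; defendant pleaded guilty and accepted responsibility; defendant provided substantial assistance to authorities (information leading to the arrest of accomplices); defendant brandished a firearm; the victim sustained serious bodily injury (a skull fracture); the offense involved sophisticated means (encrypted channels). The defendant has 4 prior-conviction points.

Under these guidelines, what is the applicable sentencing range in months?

Base offense level for unlicensed trading: 7.
§1 applies (level before this adjustment is 7 < 15, so +3): 7 + 3 = 10.
§2 applies: 10 + 3 = 13.
§3 applies: 13 + 2 = 15.
§4 applies (level before this adjustment is 15 < 18, so +2): 15 + 2 = 17.
§5 applies: 17 − 3 = 14.
§6 applies: 14 − 1 = 13.
Final offense level: 13.
Criminal history: 4 prior points → Category 1 (0-9).
Level 13 falls in the 10-14 band.
Grid: Level 10-14 × Category 1 = 21-27 months.

21-27 months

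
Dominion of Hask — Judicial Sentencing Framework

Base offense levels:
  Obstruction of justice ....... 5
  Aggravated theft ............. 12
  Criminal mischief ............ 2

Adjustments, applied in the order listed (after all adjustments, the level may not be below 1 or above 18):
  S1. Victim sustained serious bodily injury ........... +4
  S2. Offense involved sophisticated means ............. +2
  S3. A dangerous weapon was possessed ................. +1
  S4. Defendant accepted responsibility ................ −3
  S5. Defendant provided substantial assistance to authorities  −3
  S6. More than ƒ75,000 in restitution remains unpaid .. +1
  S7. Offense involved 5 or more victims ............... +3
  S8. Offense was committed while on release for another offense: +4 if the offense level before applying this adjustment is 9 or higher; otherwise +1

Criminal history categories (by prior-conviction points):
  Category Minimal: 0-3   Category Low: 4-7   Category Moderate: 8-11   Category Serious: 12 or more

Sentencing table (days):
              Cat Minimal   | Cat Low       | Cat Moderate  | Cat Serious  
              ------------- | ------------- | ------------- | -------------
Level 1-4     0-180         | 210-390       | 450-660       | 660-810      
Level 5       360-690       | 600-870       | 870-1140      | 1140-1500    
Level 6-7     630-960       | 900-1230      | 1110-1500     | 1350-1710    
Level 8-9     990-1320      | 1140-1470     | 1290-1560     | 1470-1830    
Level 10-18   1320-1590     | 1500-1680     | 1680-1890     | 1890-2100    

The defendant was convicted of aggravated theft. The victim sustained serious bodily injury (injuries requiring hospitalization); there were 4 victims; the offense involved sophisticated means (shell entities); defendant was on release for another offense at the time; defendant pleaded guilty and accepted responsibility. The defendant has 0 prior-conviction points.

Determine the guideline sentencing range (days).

Base offense level for aggravated theft: 12.
S1 applies: 12 + 4 = 16.
S2 applies: 16 + 2 = 18.
S4 applies: 18 − 3 = 15.
S5 does not apply.
S6 does not apply.
S7 does not apply.
S8 applies (level before this adjustment is 15 ≥ 9, so +4): 15 + 4 = 19.
Level 19 exceeds the maximum of 18; capped at 18.
Final offense level: 18.
Criminal history: 0 prior points → Category Minimal (0-3).
Level 18 falls in the 10-18 band.
Grid: Level 10-18 × Category Minimal = 1320-1590 days.

1320-1590 days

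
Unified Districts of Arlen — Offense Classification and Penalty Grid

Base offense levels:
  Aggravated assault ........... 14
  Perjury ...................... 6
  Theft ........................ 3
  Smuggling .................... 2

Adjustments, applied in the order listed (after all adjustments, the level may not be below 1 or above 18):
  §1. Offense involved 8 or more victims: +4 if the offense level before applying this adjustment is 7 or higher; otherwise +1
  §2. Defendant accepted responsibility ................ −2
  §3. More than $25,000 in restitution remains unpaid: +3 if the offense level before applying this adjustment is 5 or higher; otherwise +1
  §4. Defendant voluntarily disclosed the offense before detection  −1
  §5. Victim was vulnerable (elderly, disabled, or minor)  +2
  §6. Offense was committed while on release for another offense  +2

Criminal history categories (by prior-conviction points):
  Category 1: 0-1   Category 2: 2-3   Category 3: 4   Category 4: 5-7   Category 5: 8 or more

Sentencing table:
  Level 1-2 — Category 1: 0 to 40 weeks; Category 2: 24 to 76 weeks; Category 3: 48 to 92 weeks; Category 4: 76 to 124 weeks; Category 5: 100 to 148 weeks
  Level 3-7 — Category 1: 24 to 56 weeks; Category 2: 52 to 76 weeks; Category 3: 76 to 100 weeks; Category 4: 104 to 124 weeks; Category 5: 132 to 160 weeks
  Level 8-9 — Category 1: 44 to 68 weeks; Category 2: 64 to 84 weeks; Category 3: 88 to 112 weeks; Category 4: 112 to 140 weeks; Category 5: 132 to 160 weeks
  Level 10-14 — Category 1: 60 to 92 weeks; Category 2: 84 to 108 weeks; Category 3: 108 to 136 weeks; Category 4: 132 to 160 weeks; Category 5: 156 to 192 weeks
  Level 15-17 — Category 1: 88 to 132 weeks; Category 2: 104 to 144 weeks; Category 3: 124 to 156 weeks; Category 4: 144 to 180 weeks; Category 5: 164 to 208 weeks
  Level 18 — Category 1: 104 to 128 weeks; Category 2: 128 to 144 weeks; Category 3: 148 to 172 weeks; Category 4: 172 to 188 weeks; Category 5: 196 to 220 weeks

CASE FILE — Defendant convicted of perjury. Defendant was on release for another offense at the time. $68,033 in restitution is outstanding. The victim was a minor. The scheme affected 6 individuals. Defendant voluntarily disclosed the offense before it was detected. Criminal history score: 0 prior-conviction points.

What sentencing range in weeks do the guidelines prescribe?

Base offense level for perjury: 6.
§2 does not apply.
§3 applies (level before this adjustment is 6 ≥ 5, so +3): 6 + 3 = 9.
§4 applies: 9 − 1 = 8.
§5 applies: 8 + 2 = 10.
§6 applies: 10 + 2 = 12.
Final offense level: 12.
Criminal history: 0 prior points → Category 1 (0-1).
Level 12 falls in the 10-14 band.
Grid: Level 10-14 × Category 1 = 60-92 weeks.

60-92 weeks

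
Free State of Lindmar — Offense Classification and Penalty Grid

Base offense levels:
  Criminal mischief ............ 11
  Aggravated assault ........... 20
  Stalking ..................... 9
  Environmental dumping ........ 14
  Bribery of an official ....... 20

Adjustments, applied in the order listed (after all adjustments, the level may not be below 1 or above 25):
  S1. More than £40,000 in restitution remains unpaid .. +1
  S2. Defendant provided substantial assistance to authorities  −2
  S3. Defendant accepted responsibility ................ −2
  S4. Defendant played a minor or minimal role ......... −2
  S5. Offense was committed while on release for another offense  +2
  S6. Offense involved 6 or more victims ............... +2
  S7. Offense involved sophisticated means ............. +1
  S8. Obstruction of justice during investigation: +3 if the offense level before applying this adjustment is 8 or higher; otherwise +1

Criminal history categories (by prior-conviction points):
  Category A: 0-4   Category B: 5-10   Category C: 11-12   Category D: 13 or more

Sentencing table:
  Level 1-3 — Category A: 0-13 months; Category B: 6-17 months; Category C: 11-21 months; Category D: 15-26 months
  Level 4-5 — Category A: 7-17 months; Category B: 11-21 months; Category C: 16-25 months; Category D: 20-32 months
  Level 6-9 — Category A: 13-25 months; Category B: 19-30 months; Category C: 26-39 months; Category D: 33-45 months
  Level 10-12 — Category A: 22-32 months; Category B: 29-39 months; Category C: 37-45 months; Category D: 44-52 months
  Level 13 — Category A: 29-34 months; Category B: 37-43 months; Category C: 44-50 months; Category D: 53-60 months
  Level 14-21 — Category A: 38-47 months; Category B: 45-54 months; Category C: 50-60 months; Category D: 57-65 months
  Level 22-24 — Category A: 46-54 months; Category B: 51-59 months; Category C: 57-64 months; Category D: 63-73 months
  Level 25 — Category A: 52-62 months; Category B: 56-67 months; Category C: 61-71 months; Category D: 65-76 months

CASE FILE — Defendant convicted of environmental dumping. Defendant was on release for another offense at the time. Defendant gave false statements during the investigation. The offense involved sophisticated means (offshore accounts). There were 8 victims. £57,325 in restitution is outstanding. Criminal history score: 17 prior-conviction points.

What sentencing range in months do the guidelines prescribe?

63-73 months

Base offense level for environmental dumping: 14.
S1 applies: 14 + 1 = 15.
S3 does not apply.
S5 applies: 15 + 2 = 17.
S6 applies: 17 + 2 = 19.
S7 applies: 19 + 1 = 20.
S8 applies (level before this adjustment is 20 ≥ 8, so +3): 20 + 3 = 23.
Final offense level: 23.
Criminal history: 17 prior points → Category D (13+).
Level 23 falls in the 22-24 band.
Grid: Level 22-24 × Category D = 63-73 months.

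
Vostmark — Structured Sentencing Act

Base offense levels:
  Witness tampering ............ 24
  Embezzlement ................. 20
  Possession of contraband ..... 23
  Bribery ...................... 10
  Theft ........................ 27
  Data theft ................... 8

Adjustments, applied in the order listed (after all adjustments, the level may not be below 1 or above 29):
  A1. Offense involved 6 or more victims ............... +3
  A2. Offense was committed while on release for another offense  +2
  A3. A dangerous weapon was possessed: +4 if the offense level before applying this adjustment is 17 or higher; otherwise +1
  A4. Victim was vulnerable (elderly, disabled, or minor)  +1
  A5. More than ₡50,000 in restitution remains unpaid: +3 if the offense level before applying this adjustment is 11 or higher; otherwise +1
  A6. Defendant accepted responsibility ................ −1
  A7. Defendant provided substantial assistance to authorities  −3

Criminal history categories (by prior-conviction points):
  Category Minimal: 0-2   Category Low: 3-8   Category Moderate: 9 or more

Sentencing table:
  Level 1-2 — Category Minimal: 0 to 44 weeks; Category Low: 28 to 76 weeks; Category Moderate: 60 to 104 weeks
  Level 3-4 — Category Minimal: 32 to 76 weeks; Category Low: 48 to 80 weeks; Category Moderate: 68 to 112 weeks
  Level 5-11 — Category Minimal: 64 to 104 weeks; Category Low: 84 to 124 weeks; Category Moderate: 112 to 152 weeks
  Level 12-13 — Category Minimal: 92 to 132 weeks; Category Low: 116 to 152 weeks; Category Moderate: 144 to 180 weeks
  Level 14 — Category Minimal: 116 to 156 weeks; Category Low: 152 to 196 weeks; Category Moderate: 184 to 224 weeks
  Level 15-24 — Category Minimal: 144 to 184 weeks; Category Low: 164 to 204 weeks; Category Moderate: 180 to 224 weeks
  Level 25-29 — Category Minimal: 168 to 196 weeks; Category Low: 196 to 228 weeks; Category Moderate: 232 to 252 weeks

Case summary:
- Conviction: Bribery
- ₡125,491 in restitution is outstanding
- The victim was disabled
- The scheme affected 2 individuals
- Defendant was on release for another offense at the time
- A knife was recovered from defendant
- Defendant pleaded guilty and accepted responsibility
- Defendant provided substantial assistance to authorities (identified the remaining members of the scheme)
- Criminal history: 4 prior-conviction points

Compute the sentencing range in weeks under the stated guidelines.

116-152 weeks

Base offense level for bribery: 10.
A2 applies: 10 + 2 = 12.
A3 applies (level before this adjustment is 12 < 17, so +1): 12 + 1 = 13.
A4 applies: 13 + 1 = 14.
A5 applies (level before this adjustment is 14 ≥ 11, so +3): 14 + 3 = 17.
A6 applies: 17 − 1 = 16.
A7 applies: 16 − 3 = 13.
Final offense level: 13.
Criminal history: 4 prior points → Category Low (3-8).
Level 13 falls in the 12-13 band.
Grid: Level 12-13 × Category Low = 116-152 weeks.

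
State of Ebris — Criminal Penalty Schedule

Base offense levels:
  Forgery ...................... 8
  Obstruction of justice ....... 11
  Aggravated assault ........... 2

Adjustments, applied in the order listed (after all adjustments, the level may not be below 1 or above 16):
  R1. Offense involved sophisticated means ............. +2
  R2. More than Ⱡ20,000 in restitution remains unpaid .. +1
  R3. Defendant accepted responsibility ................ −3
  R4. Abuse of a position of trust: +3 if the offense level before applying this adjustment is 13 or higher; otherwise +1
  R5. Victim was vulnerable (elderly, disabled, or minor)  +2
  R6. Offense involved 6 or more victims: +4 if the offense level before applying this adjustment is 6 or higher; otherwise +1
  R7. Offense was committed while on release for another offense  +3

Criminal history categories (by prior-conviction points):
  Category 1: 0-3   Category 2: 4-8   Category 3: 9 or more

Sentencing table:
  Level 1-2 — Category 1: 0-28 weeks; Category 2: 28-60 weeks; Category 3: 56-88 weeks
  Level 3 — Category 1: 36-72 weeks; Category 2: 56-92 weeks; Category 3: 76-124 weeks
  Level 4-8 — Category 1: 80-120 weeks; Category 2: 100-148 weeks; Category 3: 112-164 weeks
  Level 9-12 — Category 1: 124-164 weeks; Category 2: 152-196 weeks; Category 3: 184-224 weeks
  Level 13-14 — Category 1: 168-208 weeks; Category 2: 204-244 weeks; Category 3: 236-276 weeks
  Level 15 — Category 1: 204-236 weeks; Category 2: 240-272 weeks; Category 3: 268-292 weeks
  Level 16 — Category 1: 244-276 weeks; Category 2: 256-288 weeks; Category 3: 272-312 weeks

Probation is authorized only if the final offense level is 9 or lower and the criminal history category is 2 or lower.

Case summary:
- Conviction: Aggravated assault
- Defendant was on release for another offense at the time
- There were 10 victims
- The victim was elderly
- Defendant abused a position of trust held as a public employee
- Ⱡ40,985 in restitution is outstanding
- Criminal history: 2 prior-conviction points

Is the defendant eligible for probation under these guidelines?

No

Base offense level for aggravated assault: 2.
R1 does not apply.
R2 applies: 2 + 1 = 3.
R4 applies (level before this adjustment is 3 < 13, so +1): 3 + 1 = 4.
R5 applies: 4 + 2 = 6.
R6 applies (level before this adjustment is 6 ≥ 6, so +4): 6 + 4 = 10.
R7 applies: 10 + 3 = 13.
Final offense level: 13.
Criminal history: 2 prior points → Category 1 (0-3).
Level 13 falls in the 13-14 band.
Grid: Level 13-14 × Category 1 = 168-208 weeks.
Probation check: level 13 > 9 and category 1 ≤ 2 → not eligible.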